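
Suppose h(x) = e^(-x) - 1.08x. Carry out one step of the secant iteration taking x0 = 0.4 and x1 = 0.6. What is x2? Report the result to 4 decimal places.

0.5412

h(0.4) = 0.238320, h(0.6) = -0.099188
x2 = 0.600000 − (-0.099188)·(0.600000 − 0.400000) / (-0.099188 − 0.238320) = 0.600000 − (-0.019838)/(-0.337508) = 0.541223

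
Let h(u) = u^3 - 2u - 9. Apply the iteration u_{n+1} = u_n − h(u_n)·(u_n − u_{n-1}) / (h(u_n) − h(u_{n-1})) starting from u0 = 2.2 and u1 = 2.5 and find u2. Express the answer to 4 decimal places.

2.3886

h(2.2) = -2.752000, h(2.5) = 1.625000
u2 = 2.500000 − 1.625000·(2.500000 − 2.200000) / (1.625000 − (-2.752000)) = 2.500000 − (0.487500)/(4.377000) = 2.388622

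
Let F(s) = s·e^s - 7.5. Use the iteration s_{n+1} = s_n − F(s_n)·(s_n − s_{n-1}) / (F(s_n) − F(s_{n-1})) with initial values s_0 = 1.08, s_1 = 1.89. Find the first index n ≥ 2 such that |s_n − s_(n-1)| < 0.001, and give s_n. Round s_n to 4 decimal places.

F(1.08) = -4.319746, F(1.89) = 5.010607
s_2 = 1.890000 − 5.010607·(0.810000)/(9.330353) = 1.455012;  |Δ| = 0.434988
F(1.455012) = -1.265950
s_3 = 1.455012 − (-1.265950)·(-0.434988)/(-6.276557) = 1.542747;  |Δ| = 0.087735
F(1.542747) = -0.283923
s_4 = 1.542747 − (-0.283923)·(0.087735)/(0.982027) = 1.568113;  |Δ| = 0.025366
F(1.568113) = 0.023155
s_5 = 1.568113 − 0.023155·(0.025366)/(0.307078) = 1.566200;  |Δ| = 0.001913
F(1.566200) = -0.000380
s_6 = 1.566200 − (-0.000380)·(-0.001913)/(-0.023535) = 1.566231;  |Δ| = 0.000031
|s_6 − s_5| = 0.000031 < 0.001

n = 6, s_n = 1.5662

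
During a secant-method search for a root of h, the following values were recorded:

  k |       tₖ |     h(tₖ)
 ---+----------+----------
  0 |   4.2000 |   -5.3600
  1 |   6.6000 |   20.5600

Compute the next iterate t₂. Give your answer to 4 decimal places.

t₂ = 6.6000 − 20.5600·(6.6000 − 4.2000) / (20.5600 − (-5.3600))
   = 6.6000 − (49.344000)/(25.920000) = 4.696296

4.6963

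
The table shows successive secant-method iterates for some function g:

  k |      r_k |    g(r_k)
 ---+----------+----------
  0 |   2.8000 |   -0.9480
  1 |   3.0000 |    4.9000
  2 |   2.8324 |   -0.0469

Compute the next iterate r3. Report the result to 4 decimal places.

2.8340

r3 = 2.8324 − (-0.0469)·(2.8324 − 3.0000) / (-0.0469 − 4.9000)
   = 2.8324 − (0.007860)/(-4.946900) = 2.833989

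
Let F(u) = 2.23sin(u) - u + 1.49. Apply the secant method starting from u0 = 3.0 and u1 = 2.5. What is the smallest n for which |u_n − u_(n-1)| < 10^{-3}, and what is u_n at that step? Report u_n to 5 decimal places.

n = 4, u_n = 2.61356

F(3.0) = -1.1953024, F(2.5) = 0.3245929
u2 = 2.5000000 − 0.3245929·(-0.5000000)/(1.5198953) = 2.6067813;  |Δ| = 0.1067813
F(2.6067813) = 0.0198022
u3 = 2.6067813 − 0.0198022·(0.1067813)/(-0.3047907) = 2.6137189;  |Δ| = 0.0069376
F(2.6137189) = -0.0004731
u4 = 2.6137189 − (-0.0004731)·(0.0069376)/(-0.0202753) = 2.6135570;  |Δ| = 0.0001619
|u4 − u3| = 0.0001619 < 10^{-3}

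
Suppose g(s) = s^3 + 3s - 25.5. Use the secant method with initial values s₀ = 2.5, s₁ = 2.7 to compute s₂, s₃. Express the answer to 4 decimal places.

2.6020, 2.6052

g(2.5) = -2.375000, g(2.7) = 2.283000
s₂ = 2.700000 − 2.283000·(2.700000 − 2.500000) / (2.283000 − (-2.375000)) = 2.700000 − (0.456600)/(4.658000) = 2.601975
g(2.601975) = -0.077989
s₃ = 2.601975 − (-0.077989)·(2.601975 − 2.700000) / (-0.077989 − 2.283000) = 2.601975 − (0.007645)/(-2.360989) = 2.605213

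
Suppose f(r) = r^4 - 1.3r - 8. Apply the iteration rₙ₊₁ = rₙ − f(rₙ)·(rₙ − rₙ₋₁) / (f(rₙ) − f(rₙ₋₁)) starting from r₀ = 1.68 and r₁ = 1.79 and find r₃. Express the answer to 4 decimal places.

f(1.68) = -2.218058, f(1.79) = -0.060743
r₂ = 1.790000 − (-0.060743)·(1.790000 − 1.680000) / (-0.060743 − (-2.218058)) = 1.790000 − (-0.006682)/(2.157315) = 1.793097
f(1.793097) = 0.006470
r₃ = 1.793097 − 0.006470·(1.793097 − 1.790000) / (0.006470 − (-0.060743)) = 1.793097 − (0.000020)/(0.067213) = 1.792799

1.7928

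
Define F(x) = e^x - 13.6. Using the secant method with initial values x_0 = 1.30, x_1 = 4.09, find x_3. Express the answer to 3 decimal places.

F(1.30) = -9.93070, F(4.09) = 46.13989
x_2 = 4.09000 − 46.13989·(4.09000 − 1.30000) / (46.13989 − (-9.93070)) = 4.09000 − (128.73030)/(56.07060) = 1.79414
F(1.79414) = -7.58571
x_3 = 1.79414 − (-7.58571)·(1.79414 − 4.09000) / (-7.58571 − 46.13989) = 1.79414 − (17.41573)/(-53.72560) = 2.11830

2.118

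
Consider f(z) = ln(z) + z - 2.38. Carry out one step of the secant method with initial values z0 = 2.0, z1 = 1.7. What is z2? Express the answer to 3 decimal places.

1.797

f(2.0) = 0.31315, f(1.7) = -0.14937
z2 = 1.70000 − (-0.14937)·(1.70000 − 2.00000) / (-0.14937 − 0.31315) = 1.70000 − (0.04481)/(-0.46252) = 1.79689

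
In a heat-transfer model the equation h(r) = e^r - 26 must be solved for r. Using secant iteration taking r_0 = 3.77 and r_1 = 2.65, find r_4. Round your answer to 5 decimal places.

h(3.77) = 17.3800648, h(2.65) = -11.8459614
r_2 = 2.6500000 − (-11.8459614)·(2.6500000 − 3.7700000) / (-11.8459614 − 17.3800648) = 2.6500000 − (13.2674767)/(-29.2260262) = 3.1039610
h(3.1039610) = -3.7139478
r_3 = 3.1039610 − (-3.7139478)·(3.1039610 − 2.6500000) / (-3.7139478 − (-11.8459614)) = 3.1039610 − (-1.6859875)/(8.1320136) = 3.3112882
h(3.3112882) = 1.4204261
r_4 = 3.3112882 − 1.4204261·(3.3112882 − 3.1039610) / (1.4204261 − (-3.7139478)) = 3.3112882 − (0.2944929)/(5.1343738) = 3.2539311

3.25393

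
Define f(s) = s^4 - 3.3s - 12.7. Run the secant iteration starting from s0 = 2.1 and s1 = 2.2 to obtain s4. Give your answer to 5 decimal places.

2.10537

f(2.1) = -0.1819000, f(2.2) = 3.4656000
s2 = 2.2000000 − 3.4656000·(2.2000000 − 2.1000000) / (3.4656000 − (-0.1819000)) = 2.2000000 − (0.3465600)/(3.6475000) = 2.1049870
f(2.1049870) = -0.0129603
s3 = 2.1049870 − (-0.0129603)·(2.1049870 − 2.2000000) / (-0.0129603 − 3.4656000) = 2.1049870 − (0.0012314)/(-3.4785603) = 2.1053410
f(2.1053410) = -0.0009181
s4 = 2.1053410 − (-0.0009181)·(2.1053410 − 2.1049870) / (-0.0009181 − (-0.0129603)) = 2.1053410 − (-0.0000003)/(0.0120423) = 2.1053680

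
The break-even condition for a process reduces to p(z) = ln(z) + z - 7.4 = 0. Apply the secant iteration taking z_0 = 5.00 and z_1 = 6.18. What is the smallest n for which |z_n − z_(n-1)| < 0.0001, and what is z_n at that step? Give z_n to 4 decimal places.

p(5.00) = -0.790562, p(6.18) = 0.601318
z_2 = 6.180000 − 0.601318·(1.180000)/(1.391880) = 5.670218;  |Δ| = 0.509782
p(5.670218) = 0.005446
z_3 = 5.670218 − 0.005446·(-0.509782)/(-0.595873) = 5.665559;  |Δ| = 0.004659
p(5.665559) = -0.000035
z_4 = 5.665559 − (-0.000035)·(-0.004659)/(-0.005481) = 5.665589;  |Δ| = 0.000030
|z_4 − z_3| = 0.000030 < 0.0001

n = 4, z_n = 5.6656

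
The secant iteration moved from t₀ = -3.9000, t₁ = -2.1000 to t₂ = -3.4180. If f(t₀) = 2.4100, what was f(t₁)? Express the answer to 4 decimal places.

The secant line through (-3.9000, 2.4100) and (-2.1000, f(t₁)) crosses zero at t₂ = -3.4180.
So (-3.9000, 2.4100), (-2.1000, f(t₁)), (-3.4180, 0) are collinear:
f(t₁) = 2.4100 · (-2.1000 − (-3.4180)) / (-3.9000 − (-3.4180)) = 2.4100 · (1.318000)/(-0.482000) = -6.590000

-6.5900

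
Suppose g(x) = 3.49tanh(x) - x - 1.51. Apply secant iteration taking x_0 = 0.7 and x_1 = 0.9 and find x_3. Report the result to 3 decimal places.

0.790

g(0.7) = -0.10076, g(0.9) = 0.08988
x_2 = 0.90000 − 0.08988·(0.90000 − 0.70000) / (0.08988 − (-0.10076)) = 0.90000 − (0.01798)/(0.19064) = 0.80571
g(0.80571) = 0.01287
x_3 = 0.80571 − 0.01287·(0.80571 − 0.90000) / (0.01287 − 0.08988) = 0.80571 − (-0.00121)/(-0.07701) = 0.78994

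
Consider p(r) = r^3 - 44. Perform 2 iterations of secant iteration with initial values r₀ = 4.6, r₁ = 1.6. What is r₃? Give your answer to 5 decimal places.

4.17591

p(4.6) = 53.3360000, p(1.6) = -39.9040000
r₂ = 1.6000000 − (-39.9040000)·(1.6000000 − 4.6000000) / (-39.9040000 − 53.3360000) = 1.6000000 − (119.7120000)/(-93.2400000) = 2.8839125
p(2.8839125) = -20.0146406
r₃ = 2.8839125 − (-20.0146406)·(2.8839125 − 1.6000000) / (-20.0146406 − (-39.9040000)) = 2.8839125 − (-25.6970469)/(19.8893594) = 4.1759122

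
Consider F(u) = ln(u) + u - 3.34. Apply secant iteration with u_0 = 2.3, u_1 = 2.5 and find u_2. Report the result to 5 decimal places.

2.44616

F(2.3) = -0.2070909, F(2.5) = 0.0762907
u_2 = 2.5000000 − 0.0762907·(2.5000000 − 2.3000000) / (0.0762907 − (-0.2070909)) = 2.5000000 − (0.0152581)/(0.2833816) = 2.4461569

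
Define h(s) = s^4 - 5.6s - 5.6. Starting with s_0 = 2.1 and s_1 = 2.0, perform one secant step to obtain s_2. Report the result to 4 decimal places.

2.0277

h(2.1) = 2.088100, h(2.0) = -0.800000
s_2 = 2.000000 − (-0.800000)·(2.000000 − 2.100000) / (-0.800000 − 2.088100) = 2.000000 − (0.080000)/(-2.888100) = 2.027700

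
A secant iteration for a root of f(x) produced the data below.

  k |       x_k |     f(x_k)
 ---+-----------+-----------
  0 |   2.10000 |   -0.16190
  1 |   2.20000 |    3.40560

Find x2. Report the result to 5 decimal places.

2.10454

x2 = 2.20000 − 3.40560·(2.20000 − 2.10000) / (3.40560 − (-0.16190))
   = 2.20000 − (0.3405600)/(3.5675000) = 2.1045382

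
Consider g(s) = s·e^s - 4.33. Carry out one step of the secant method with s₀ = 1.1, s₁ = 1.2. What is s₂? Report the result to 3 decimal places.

1.251

g(1.1) = -1.02542, g(1.2) = -0.34586
s₂ = 1.20000 − (-0.34586)·(1.20000 − 1.10000) / (-0.34586 − (-1.02542)) = 1.20000 − (-0.03459)/(0.67956) = 1.25089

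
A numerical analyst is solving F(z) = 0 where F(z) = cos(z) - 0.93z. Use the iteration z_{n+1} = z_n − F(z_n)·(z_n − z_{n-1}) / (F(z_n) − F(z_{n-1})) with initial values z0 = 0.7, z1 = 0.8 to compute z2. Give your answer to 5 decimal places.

0.77065

F(0.7) = 0.1138422, F(0.8) = -0.0472933
z2 = 0.8000000 − (-0.0472933)·(0.8000000 − 0.7000000) / (-0.0472933 − 0.1138422) = 0.8000000 − (-0.0047293)/(-0.1611355) = 0.7706500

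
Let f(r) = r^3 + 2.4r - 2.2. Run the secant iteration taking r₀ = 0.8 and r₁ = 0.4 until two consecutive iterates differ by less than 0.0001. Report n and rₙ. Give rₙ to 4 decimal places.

f(0.8) = 0.232000, f(0.4) = -1.176000
r₂ = 0.400000 − (-1.176000)·(-0.400000)/(-1.408000) = 0.734091;  |Δ| = 0.334091
f(0.734091) = -0.042588
r₃ = 0.734091 − (-0.042588)·(0.334091)/(1.133412) = 0.746644;  |Δ| = 0.012553
f(0.746644) = 0.008184
r₄ = 0.746644 − 0.008184·(0.012553)/(0.050772) = 0.744621;  |Δ| = 0.002024
f(0.744621) = -0.000047
r₅ = 0.744621 − (-0.000047)·(-0.002024)/(-0.008232) = 0.744632;  |Δ| = 0.000012
|r₅ − r₄| = 0.000012 < 0.0001

n = 5, rₙ = 0.7446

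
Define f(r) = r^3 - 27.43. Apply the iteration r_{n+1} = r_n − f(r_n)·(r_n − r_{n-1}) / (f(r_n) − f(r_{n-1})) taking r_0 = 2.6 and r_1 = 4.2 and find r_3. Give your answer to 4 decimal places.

f(2.6) = -9.854000, f(4.2) = 46.658000
r_2 = 4.200000 − 46.658000·(4.200000 − 2.600000) / (46.658000 − (-9.854000)) = 4.200000 − (74.652800)/(56.512000) = 2.878992
f(2.878992) = -3.567200
r_3 = 2.878992 − (-3.567200)·(2.878992 − 4.200000) / (-3.567200 − 46.658000) = 2.878992 − (4.712299)/(-50.225200) = 2.972815

2.9728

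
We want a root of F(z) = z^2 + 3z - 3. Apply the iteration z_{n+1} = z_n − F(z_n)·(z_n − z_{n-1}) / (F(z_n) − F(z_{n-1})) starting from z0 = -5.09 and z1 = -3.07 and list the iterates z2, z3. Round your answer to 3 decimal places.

F(-5.09) = 7.63810, F(-3.07) = -2.78510
z2 = -3.07000 − (-2.78510)·(-3.07000 − (-5.09000)) / (-2.78510 − 7.63810) = -3.07000 − (-5.62590)/(-10.42320) = -3.60975
F(-3.60975) = -0.79896
z3 = -3.60975 − (-0.79896)·(-3.60975 − (-3.07000)) / (-0.79896 − (-2.78510)) = -3.60975 − (0.43124)/(1.98614) = -3.82687

-3.610, -3.827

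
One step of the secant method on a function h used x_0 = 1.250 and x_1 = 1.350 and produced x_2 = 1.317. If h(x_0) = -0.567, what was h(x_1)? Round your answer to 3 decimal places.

The secant line through (1.250, -0.567) and (1.350, h(x_1)) crosses zero at x_2 = 1.317.
So (1.250, -0.567), (1.350, h(x_1)), (1.317, 0) are collinear:
h(x_1) = -0.567 · (1.350 − 1.317) / (1.250 − 1.317) = -0.567 · (0.03300)/(-0.06700) = 0.27927

0.279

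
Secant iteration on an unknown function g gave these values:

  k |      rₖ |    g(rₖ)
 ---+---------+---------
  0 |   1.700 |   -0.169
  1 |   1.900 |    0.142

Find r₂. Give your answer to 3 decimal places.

1.809

r₂ = 1.900 − 0.142·(1.900 − 1.700) / (0.142 − (-0.169))
   = 1.900 − (0.02840)/(0.31100) = 1.80868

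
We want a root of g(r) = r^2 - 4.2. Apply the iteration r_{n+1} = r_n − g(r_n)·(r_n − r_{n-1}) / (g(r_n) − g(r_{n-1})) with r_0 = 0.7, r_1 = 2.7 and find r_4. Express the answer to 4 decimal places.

2.0519

g(0.7) = -3.710000, g(2.7) = 3.090000
r_2 = 2.700000 − 3.090000·(2.700000 − 0.700000) / (3.090000 − (-3.710000)) = 2.700000 − (6.180000)/(6.800000) = 1.791176
g(1.791176) = -0.991687
r_3 = 1.791176 − (-0.991687)·(1.791176 − 2.700000) / (-0.991687 − 3.090000) = 1.791176 − (0.901268)/(-4.081687) = 2.011984
g(2.011984) = -0.151919
r_4 = 2.011984 − (-0.151919)·(2.011984 − 1.791176) / (-0.151919 − (-0.991687)) = 2.011984 − (-0.033545)/(0.839768) = 2.051930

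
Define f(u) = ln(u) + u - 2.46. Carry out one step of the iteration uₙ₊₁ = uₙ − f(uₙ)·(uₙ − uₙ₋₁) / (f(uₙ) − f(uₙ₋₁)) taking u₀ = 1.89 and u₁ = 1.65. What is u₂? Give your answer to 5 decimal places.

1.84748

f(1.89) = 0.0665768, f(1.65) = -0.3092247
u₂ = 1.6500000 − (-0.3092247)·(1.6500000 − 1.8900000) / (-0.3092247 − 0.0665768) = 1.6500000 − (0.0742139)/(-0.3758015) = 1.8474817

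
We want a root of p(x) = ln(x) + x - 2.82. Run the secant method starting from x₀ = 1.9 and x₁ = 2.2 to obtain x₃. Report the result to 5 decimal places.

p(1.9) = -0.2781461, p(2.2) = 0.1684574
x₂ = 2.2000000 − 0.1684574·(2.2000000 − 1.9000000) / (0.1684574 − (-0.2781461)) = 2.2000000 − (0.0505372)/(0.4466035) = 2.0868410
p(2.0868410) = 0.0024924
x₃ = 2.0868410 − 0.0024924·(2.0868410 − 2.2000000) / (0.0024924 − 0.1684574) = 2.0868410 − (-0.0002820)/(-0.1659649) = 2.0851416

2.08514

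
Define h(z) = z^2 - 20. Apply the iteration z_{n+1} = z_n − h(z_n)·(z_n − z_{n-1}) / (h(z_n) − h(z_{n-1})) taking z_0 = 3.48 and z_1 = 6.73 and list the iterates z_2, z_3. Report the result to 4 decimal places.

h(3.48) = -7.889600, h(6.73) = 25.292900
z_2 = 6.730000 − 25.292900·(6.730000 − 3.480000) / (25.292900 − (-7.889600)) = 6.730000 − (82.201925)/(33.182500) = 4.252733
h(4.252733) = -1.914265
z_3 = 4.252733 − (-1.914265)·(4.252733 − 6.730000) / (-1.914265 − 25.292900) = 4.252733 − (4.742147)/(-27.207165) = 4.427030

4.2527, 4.4270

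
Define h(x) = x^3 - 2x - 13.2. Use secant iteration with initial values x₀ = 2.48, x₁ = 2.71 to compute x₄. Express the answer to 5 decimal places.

2.64424

h(2.48) = -2.9070080, h(2.71) = 1.2825110
x₂ = 2.7100000 − 1.2825110·(2.7100000 − 2.4800000) / (1.2825110 − (-2.9070080)) = 2.7100000 − (0.2949775)/(4.1895190) = 2.6395916
h(2.6395916) = -0.0879779
x₃ = 2.6395916 − (-0.0879779)·(2.6395916 − 2.7100000) / (-0.0879779 − 1.2825110) = 2.6395916 − (0.0061944)/(-1.3704889) = 2.6441114
h(2.6441114) = -0.0023806
x₄ = 2.6441114 − (-0.0023806)·(2.6441114 − 2.6395916) / (-0.0023806 − (-0.0879779)) = 2.6441114 − (-0.0000108)/(0.0855974) = 2.6442371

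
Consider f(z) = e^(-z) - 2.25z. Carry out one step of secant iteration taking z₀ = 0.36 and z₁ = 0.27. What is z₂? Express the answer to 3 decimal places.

0.322

f(0.36) = -0.11232, f(0.27) = 0.15588
z₂ = 0.27000 − 0.15588·(0.27000 − 0.36000) / (0.15588 − (-0.11232)) = 0.27000 − (-0.01403)/(0.26820) = 0.32231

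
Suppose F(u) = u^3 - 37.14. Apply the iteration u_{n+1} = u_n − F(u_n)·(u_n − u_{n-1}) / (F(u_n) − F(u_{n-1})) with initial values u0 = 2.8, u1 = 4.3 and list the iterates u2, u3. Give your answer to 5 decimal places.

F(2.8) = -15.1880000, F(4.3) = 42.3670000
u2 = 4.3000000 − 42.3670000·(4.3000000 − 2.8000000) / (42.3670000 − (-15.1880000)) = 4.3000000 − (63.5505000)/(57.5550000) = 3.1958301
F(3.1958301) = -4.4999332
u3 = 3.1958301 − (-4.4999332)·(3.1958301 − 4.3000000) / (-4.4999332 − 42.3670000) = 3.1958301 − (4.9686909)/(-46.8669332) = 3.3018471

3.19583, 3.30185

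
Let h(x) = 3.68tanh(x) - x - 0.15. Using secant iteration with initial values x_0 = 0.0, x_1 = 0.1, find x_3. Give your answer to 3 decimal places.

0.056

h(0.0) = -0.15000, h(0.1) = 0.11678
x_2 = 0.10000 − 0.11678·(0.10000 − 0.00000) / (0.11678 − (-0.15000)) = 0.10000 − (0.01168)/(0.26678) = 0.05623
h(0.05623) = 0.00047
x_3 = 0.05623 − 0.00047·(0.05623 − 0.10000) / (0.00047 − 0.11678) = 0.05623 − (-0.00002)/(-0.11631) = 0.05605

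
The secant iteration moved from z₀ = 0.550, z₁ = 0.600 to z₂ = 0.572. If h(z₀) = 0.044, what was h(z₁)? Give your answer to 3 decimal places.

-0.056

The secant line through (0.550, 0.044) and (0.600, h(z₁)) crosses zero at z₂ = 0.572.
So (0.550, 0.044), (0.600, h(z₁)), (0.572, 0) are collinear:
h(z₁) = 0.044 · (0.600 − 0.572) / (0.550 − 0.572) = 0.044 · (0.02800)/(-0.02200) = -0.05600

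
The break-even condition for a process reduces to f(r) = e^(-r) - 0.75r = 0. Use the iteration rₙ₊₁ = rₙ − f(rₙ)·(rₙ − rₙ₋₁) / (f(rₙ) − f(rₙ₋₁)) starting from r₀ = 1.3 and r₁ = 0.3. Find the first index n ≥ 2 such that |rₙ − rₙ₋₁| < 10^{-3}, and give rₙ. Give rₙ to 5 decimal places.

f(1.3) = -0.7024682, f(0.3) = 0.5158182
r₂ = 0.3000000 − 0.5158182·(-1.0000000)/(1.2182864) = 0.7233965;  |Δ| = 0.4233965
f(0.7233965) = -0.0574456
r₃ = 0.7233965 − (-0.0574456)·(0.4233965)/(-0.5732638) = 0.6809688;  |Δ| = 0.0424277
f(0.6809688) = -0.0046002
r₄ = 0.6809688 − (-0.0046002)·(-0.0424277)/(0.0528454) = 0.6772755;  |Δ| = 0.0036933
f(0.6772755) = 0.0000426
r₅ = 0.6772755 − 0.0000426·(-0.0036933)/(0.0046428) = 0.6773093;  |Δ| = 0.0000339
|r₅ − r₄| = 0.0000339 < 10^{-3}

n = 5, rₙ = 0.67731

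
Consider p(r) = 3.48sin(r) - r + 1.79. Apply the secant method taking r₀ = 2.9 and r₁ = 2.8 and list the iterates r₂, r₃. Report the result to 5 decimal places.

2.83596, 2.83623

p(2.9) = -0.2774123, p(2.8) = 0.1557588
r₂ = 2.8000000 − 0.1557588·(2.8000000 − 2.9000000) / (0.1557588 − (-0.2774123)) = 2.8000000 − (-0.0155759)/(0.4331711) = 2.8359578
p(2.8359578) = 0.0011696
r₃ = 2.8359578 − 0.0011696·(2.8359578 − 2.8000000) / (0.0011696 − 0.1557588) = 2.8359578 − (0.0000421)/(-0.1545892) = 2.8362298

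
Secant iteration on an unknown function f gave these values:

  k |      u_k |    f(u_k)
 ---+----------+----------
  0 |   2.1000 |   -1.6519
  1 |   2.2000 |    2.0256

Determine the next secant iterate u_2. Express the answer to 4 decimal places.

2.1449

u_2 = 2.2000 − 2.0256·(2.2000 − 2.1000) / (2.0256 − (-1.6519))
   = 2.2000 − (0.202560)/(3.677500) = 2.144919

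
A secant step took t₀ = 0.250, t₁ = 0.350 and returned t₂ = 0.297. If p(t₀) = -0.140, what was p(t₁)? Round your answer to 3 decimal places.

The secant line through (0.250, -0.140) and (0.350, p(t₁)) crosses zero at t₂ = 0.297.
So (0.250, -0.140), (0.350, p(t₁)), (0.297, 0) are collinear:
p(t₁) = -0.140 · (0.350 − 0.297) / (0.250 − 0.297) = -0.140 · (0.05300)/(-0.04700) = 0.15787

0.158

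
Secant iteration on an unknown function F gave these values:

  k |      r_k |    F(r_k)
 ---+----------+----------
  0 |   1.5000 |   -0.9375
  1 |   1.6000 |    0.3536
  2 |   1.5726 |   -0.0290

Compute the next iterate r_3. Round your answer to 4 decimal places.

r_3 = 1.5726 − (-0.0290)·(1.5726 − 1.6000) / (-0.0290 − 0.3536)
   = 1.5726 − (0.000795)/(-0.382600) = 1.574677

1.5747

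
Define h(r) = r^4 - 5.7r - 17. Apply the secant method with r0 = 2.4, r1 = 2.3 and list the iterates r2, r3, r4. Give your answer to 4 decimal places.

h(2.4) = 2.497600, h(2.3) = -2.125900
r2 = 2.300000 − (-2.125900)·(2.300000 − 2.400000) / (-2.125900 − 2.497600) = 2.300000 − (0.212590)/(-4.623500) = 2.345980
h(2.345980) = -0.082215
r3 = 2.345980 − (-0.082215)·(2.345980 − 2.300000) / (-0.082215 − (-2.125900)) = 2.345980 − (-0.003780)/(2.043685) = 2.347830
h(2.347830) = 0.002885
r4 = 2.347830 − 0.002885·(2.347830 − 2.345980) / (0.002885 − (-0.082215)) = 2.347830 − (0.000005)/(0.085100) = 2.347767

2.3460, 2.3478, 2.3478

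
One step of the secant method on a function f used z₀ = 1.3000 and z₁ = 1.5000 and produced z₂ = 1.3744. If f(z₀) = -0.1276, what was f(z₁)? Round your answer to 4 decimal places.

0.2154

The secant line through (1.3000, -0.1276) and (1.5000, f(z₁)) crosses zero at z₂ = 1.3744.
So (1.3000, -0.1276), (1.5000, f(z₁)), (1.3744, 0) are collinear:
f(z₁) = -0.1276 · (1.5000 − 1.3744) / (1.3000 − 1.3744) = -0.1276 · (0.125600)/(-0.074400) = 0.215411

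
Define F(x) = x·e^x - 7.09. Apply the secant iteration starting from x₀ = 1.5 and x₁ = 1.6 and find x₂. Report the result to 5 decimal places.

1.53056

F(1.5) = -0.3674664, F(1.6) = 0.8348519
x₂ = 1.6000000 − 0.8348519·(1.6000000 − 1.5000000) / (0.8348519 − (-0.3674664)) = 1.6000000 − (0.0834852)/(1.2023183) = 1.5305632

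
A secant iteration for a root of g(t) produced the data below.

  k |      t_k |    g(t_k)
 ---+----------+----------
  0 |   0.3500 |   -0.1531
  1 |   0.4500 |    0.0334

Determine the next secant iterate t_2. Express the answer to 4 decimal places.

0.4321

t_2 = 0.4500 − 0.0334·(0.4500 − 0.3500) / (0.0334 − (-0.1531))
   = 0.4500 − (0.003340)/(0.186500) = 0.432091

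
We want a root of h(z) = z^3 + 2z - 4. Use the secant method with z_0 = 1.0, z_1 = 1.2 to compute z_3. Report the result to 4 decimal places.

h(1.0) = -1.000000, h(1.2) = 0.128000
z_2 = 1.200000 − 0.128000·(1.200000 − 1.000000) / (0.128000 − (-1.000000)) = 1.200000 − (0.025600)/(1.128000) = 1.177305
h(1.177305) = -0.013590
z_3 = 1.177305 − (-0.013590)·(1.177305 − 1.200000) / (-0.013590 − 0.128000) = 1.177305 − (0.000308)/(-0.141590) = 1.179483

1.1795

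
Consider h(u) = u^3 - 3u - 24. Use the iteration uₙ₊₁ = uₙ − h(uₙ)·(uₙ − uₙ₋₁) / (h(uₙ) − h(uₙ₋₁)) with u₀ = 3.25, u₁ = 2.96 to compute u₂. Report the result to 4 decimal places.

h(3.25) = 0.578125, h(2.96) = -6.945664
u₂ = 2.960000 − (-6.945664)·(2.960000 − 3.250000) / (-6.945664 − 0.578125) = 2.960000 − (2.014243)/(-7.523789) = 3.227717

3.2277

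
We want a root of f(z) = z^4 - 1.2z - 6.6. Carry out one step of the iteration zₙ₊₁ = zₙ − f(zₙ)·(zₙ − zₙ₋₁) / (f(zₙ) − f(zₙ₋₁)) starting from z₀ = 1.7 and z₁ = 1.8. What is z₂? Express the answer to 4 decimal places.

1.7142

f(1.7) = -0.287900, f(1.8) = 1.737600
z₂ = 1.800000 − 1.737600·(1.800000 − 1.700000) / (1.737600 − (-0.287900)) = 1.800000 − (0.173760)/(2.025500) = 1.714214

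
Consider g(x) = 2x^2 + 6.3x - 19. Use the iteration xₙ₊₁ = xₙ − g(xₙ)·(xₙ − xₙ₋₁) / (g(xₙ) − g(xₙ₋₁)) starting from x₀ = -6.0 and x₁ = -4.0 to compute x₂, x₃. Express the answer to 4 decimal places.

g(-6.0) = 15.200000, g(-4.0) = -12.200000
x₂ = -4.000000 − (-12.200000)·(-4.000000 − (-6.000000)) / (-12.200000 − 15.200000) = -4.000000 − (-24.400000)/(-27.400000) = -4.890511
g(-4.890511) = -1.976024
x₃ = -4.890511 − (-1.976024)·(-4.890511 − (-4.000000)) / (-1.976024 − (-12.200000)) = -4.890511 − (1.759671)/(10.223976) = -5.062623

-4.8905, -5.0626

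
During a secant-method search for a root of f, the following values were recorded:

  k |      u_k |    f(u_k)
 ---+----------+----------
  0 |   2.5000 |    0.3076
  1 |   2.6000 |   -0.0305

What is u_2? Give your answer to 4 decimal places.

u_2 = 2.6000 − (-0.0305)·(2.6000 − 2.5000) / (-0.0305 − 0.3076)
   = 2.6000 − (-0.003050)/(-0.338100) = 2.590979

2.5910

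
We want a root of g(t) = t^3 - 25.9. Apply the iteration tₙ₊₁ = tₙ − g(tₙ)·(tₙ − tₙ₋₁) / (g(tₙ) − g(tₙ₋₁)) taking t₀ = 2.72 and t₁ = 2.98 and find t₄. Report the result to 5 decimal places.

g(2.72) = -5.7763520, g(2.98) = 0.5635920
t₂ = 2.9800000 − 0.5635920·(2.9800000 − 2.7200000) / (0.5635920 − (-5.7763520)) = 2.9800000 − (0.1465339)/(6.3399440) = 2.9568872
g(2.9568872) = -0.0473976
t₃ = 2.9568872 − (-0.0473976)·(2.9568872 − 2.9800000) / (-0.0473976 − 0.5635920) = 2.9568872 − (0.0010955)/(-0.6109896) = 2.9586802
g(2.9586802) = -0.0003400
t₄ = 2.9586802 − (-0.0003400)·(2.9586802 − 2.9568872) / (-0.0003400 − (-0.0473976)) = 2.9586802 − (-0.0000006)/(0.0470575) = 2.9586931

2.95869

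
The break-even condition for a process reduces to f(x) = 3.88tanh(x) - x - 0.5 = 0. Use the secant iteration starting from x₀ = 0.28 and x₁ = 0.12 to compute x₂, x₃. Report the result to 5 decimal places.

f(0.28) = 0.2788717, f(0.12) = -0.1566221
x₂ = 0.1200000 − (-0.1566221)·(0.1200000 − 0.2800000) / (-0.1566221 − 0.2788717) = 0.1200000 − (0.0250595)/(-0.4354938) = 0.1775428
f(0.1775428) = 0.0041754
x₃ = 0.1775428 − 0.0041754·(0.1775428 − 0.1200000) / (0.0041754 − (-0.1566221)) = 0.1775428 − (0.0002403)/(0.1607974) = 0.1760486

0.17754, 0.17605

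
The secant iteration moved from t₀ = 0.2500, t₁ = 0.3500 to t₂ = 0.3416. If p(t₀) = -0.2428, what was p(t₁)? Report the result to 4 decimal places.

0.0223

The secant line through (0.2500, -0.2428) and (0.3500, p(t₁)) crosses zero at t₂ = 0.3416.
So (0.2500, -0.2428), (0.3500, p(t₁)), (0.3416, 0) are collinear:
p(t₁) = -0.2428 · (0.3500 − 0.3416) / (0.2500 − 0.3416) = -0.2428 · (0.008400)/(-0.091600) = 0.022266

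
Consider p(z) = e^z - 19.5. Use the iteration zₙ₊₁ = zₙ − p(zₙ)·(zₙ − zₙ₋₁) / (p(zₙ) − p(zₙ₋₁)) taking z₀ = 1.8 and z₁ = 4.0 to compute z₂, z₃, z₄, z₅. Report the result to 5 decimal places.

p(1.8) = -13.4503525, p(4.0) = 35.0981500
z₂ = 4.0000000 − 35.0981500·(4.0000000 − 1.8000000) / (35.0981500 − (-13.4503525)) = 4.0000000 − (77.2159301)/(48.5485026) = 2.4095095
p(2.4095095) = -8.3714983
z₃ = 2.4095095 − (-8.3714983)·(2.4095095 − 4.0000000) / (-8.3714983 − 35.0981500) = 2.4095095 − (13.3147881)/(-43.4696483) = 2.7158103
p(2.7158103) = -4.3831450
z₄ = 2.7158103 − (-4.3831450)·(2.7158103 − 2.4095095) / (-4.3831450 − (-8.3714983)) = 2.7158103 − (-1.3425608)/(3.9883532) = 3.0524307
p(3.0524307) = 1.6667317
z₅ = 3.0524307 − 1.6667317·(3.0524307 − 2.7158103) / (1.6667317 − (-4.3831450)) = 3.0524307 − (0.5610558)/(6.0498768) = 2.9596923

2.40951, 2.71581, 3.05243, 2.95969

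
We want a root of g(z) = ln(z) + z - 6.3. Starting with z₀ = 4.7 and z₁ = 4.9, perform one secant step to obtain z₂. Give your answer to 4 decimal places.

4.7434

g(4.7) = -0.052437, g(4.9) = 0.189235
z₂ = 4.900000 − 0.189235·(4.900000 − 4.700000) / (0.189235 − (-0.052437)) = 4.900000 − (0.037847)/(0.241673) = 4.743395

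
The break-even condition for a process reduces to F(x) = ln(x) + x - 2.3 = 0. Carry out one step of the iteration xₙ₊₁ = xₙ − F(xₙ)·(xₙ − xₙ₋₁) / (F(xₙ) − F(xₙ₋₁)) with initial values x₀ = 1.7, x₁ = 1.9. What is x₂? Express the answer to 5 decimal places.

F(1.7) = -0.0693717, F(1.9) = 0.2418539
x₂ = 1.9000000 − 0.2418539·(1.9000000 − 1.7000000) / (0.2418539 − (-0.0693717)) = 1.9000000 − (0.0483708)/(0.3112256) = 1.7445797

1.74458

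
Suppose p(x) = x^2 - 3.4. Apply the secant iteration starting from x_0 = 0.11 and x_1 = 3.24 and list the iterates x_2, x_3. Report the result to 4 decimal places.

p(0.11) = -3.387900, p(3.24) = 7.097600
x_2 = 3.240000 − 7.097600·(3.240000 − 0.110000) / (7.097600 − (-3.387900)) = 3.240000 − (22.215488)/(10.485500) = 1.121313
p(1.121313) = -2.142656
x_3 = 1.121313 − (-2.142656)·(1.121313 − 3.240000) / (-2.142656 − 7.097600) = 1.121313 − (4.539617)/(-9.240256) = 1.612600

1.1213, 1.6126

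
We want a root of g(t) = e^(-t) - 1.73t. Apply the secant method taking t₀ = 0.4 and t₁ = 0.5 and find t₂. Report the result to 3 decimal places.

0.391

g(0.4) = -0.02168, g(0.5) = -0.25847
t₂ = 0.50000 − (-0.25847)·(0.50000 − 0.40000) / (-0.25847 − (-0.02168)) = 0.50000 − (-0.02585)/(-0.23679) = 0.39084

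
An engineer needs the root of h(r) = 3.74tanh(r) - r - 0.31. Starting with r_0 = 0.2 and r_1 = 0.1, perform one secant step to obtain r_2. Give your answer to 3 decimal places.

h(0.2) = 0.22818, h(0.1) = -0.03724
r_2 = 0.10000 − (-0.03724)·(0.10000 − 0.20000) / (-0.03724 − 0.22818) = 0.10000 − (0.00372)/(-0.26543) = 0.11403

0.114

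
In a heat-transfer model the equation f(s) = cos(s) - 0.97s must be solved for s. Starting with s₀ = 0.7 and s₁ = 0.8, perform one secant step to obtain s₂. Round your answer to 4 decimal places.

0.7520

f(0.7) = 0.085842, f(0.8) = -0.079293
s₂ = 0.800000 − (-0.079293)·(0.800000 − 0.700000) / (-0.079293 − 0.085842) = 0.800000 − (-0.007929)/(-0.165135) = 0.751983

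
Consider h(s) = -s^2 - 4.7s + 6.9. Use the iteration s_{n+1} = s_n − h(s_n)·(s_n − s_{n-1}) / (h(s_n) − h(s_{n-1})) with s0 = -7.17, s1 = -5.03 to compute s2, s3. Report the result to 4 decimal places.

h(-7.17) = -10.809900, h(-5.03) = 5.240100
s2 = -5.030000 − 5.240100·(-5.030000 − (-7.170000)) / (5.240100 − (-10.809900)) = -5.030000 − (11.213814)/(16.050000) = -5.728680
h(-5.728680) = 1.007021
s3 = -5.728680 − 1.007021·(-5.728680 − (-5.030000)) / (1.007021 − 5.240100) = -5.728680 − (-0.703586)/(-4.233079) = -5.894891

-5.7287, -5.8949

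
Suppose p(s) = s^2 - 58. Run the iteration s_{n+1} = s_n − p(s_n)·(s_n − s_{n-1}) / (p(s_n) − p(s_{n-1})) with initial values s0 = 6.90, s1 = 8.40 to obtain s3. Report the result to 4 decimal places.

7.6140

p(6.90) = -10.390000, p(8.40) = 12.560000
s2 = 8.400000 − 12.560000·(8.400000 − 6.900000) / (12.560000 − (-10.390000)) = 8.400000 − (18.840000)/(22.950000) = 7.579085
p(7.579085) = -0.557471
s3 = 7.579085 − (-0.557471)·(7.579085 − 8.400000) / (-0.557471 − 12.560000) = 7.579085 − (0.457636)/(-13.117471) = 7.613973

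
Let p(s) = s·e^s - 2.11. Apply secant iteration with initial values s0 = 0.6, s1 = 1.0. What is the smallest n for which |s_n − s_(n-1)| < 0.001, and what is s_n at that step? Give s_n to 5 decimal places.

n = 5, s_n = 0.87744

p(0.6) = -1.0167287, p(1.0) = 0.6082818
s2 = 1.0000000 − 0.6082818·(0.4000000)/(1.6250105) = 0.8502701;  |Δ| = 0.1497299
p(0.8502701) = -0.1201310
s3 = 0.8502701 − (-0.1201310)·(-0.1497299)/(-0.7284128) = 0.8749638;  |Δ| = 0.0246937
p(0.8749638) = -0.0111471
s4 = 0.8749638 − (-0.0111471)·(0.0246937)/(0.1089839) = 0.8774895;  |Δ| = 0.0025257
p(0.8774895) = 0.0002347
s5 = 0.8774895 − 0.0002347·(0.0025257)/(0.0113818) = 0.8774374;  |Δ| = 0.0000521
|s5 − s4| = 0.0000521 < 0.001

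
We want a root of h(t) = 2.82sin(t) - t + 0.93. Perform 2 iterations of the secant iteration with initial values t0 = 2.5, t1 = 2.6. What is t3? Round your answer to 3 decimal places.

h(2.5) = 0.11769, h(2.6) = -0.21629
t2 = 2.60000 − (-0.21629)·(2.60000 − 2.50000) / (-0.21629 − 0.11769) = 2.60000 − (-0.02163)/(-0.33398) = 2.53524
h(2.53524) = 0.00181
t3 = 2.53524 − 0.00181·(2.53524 − 2.60000) / (0.00181 − (-0.21629)) = 2.53524 − (-0.00012)/(0.21809) = 2.53578

2.536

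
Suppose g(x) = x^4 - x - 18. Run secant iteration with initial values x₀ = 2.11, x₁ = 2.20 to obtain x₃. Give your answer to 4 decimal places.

g(2.11) = -0.288806, g(2.20) = 3.225600
x₂ = 2.200000 − 3.225600·(2.200000 − 2.110000) / (3.225600 − (-0.288806)) = 2.200000 − (0.290304)/(3.514406) = 2.117396
g(2.117396) = -0.016827
x₃ = 2.117396 − (-0.016827)·(2.117396 − 2.200000) / (-0.016827 − 3.225600) = 2.117396 − (0.001390)/(-3.242427) = 2.117825

2.1178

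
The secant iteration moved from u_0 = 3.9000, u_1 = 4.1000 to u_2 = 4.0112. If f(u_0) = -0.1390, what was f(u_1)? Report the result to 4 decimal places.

0.1110

The secant line through (3.9000, -0.1390) and (4.1000, f(u_1)) crosses zero at u_2 = 4.0112.
So (3.9000, -0.1390), (4.1000, f(u_1)), (4.0112, 0) are collinear:
f(u_1) = -0.1390 · (4.1000 − 4.0112) / (3.9000 − 4.0112) = -0.1390 · (0.088800)/(-0.111200) = 0.111000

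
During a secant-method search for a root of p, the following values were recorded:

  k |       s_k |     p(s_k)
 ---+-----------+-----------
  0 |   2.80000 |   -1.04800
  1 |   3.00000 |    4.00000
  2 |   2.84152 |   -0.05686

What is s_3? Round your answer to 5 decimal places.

s_3 = 2.84152 − (-0.05686)·(2.84152 − 3.00000) / (-0.05686 − 4.00000)
   = 2.84152 − (0.0090112)/(-4.0568600) = 2.8437412

2.84374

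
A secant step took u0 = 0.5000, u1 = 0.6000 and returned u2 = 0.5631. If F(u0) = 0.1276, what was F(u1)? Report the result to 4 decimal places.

-0.0746

The secant line through (0.5000, 0.1276) and (0.6000, F(u1)) crosses zero at u2 = 0.5631.
So (0.5000, 0.1276), (0.6000, F(u1)), (0.5631, 0) are collinear:
F(u1) = 0.1276 · (0.6000 − 0.5631) / (0.5000 − 0.5631) = 0.1276 · (0.036900)/(-0.063100) = -0.074619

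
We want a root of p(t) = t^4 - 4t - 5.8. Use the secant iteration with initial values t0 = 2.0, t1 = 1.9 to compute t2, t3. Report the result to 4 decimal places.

p(2.0) = 2.200000, p(1.9) = -0.367900
t2 = 1.900000 − (-0.367900)·(1.900000 − 2.000000) / (-0.367900 − 2.200000) = 1.900000 − (0.036790)/(-2.567900) = 1.914327
p(1.914327) = -0.027667
t3 = 1.914327 − (-0.027667)·(1.914327 − 1.900000) / (-0.027667 − (-0.367900)) = 1.914327 − (-0.000396)/(0.340233) = 1.915492

1.9143, 1.9155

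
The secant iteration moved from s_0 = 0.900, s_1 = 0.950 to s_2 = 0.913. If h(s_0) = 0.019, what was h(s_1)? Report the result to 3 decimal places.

-0.054

The secant line through (0.900, 0.019) and (0.950, h(s_1)) crosses zero at s_2 = 0.913.
So (0.900, 0.019), (0.950, h(s_1)), (0.913, 0) are collinear:
h(s_1) = 0.019 · (0.950 − 0.913) / (0.900 − 0.913) = 0.019 · (0.03700)/(-0.01300) = -0.05408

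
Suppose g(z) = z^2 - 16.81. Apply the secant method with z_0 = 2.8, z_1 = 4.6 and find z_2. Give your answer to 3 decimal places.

g(2.8) = -8.97000, g(4.6) = 4.35000
z_2 = 4.60000 − 4.35000·(4.60000 − 2.80000) / (4.35000 − (-8.97000)) = 4.60000 − (7.83000)/(13.32000) = 4.01216

4.012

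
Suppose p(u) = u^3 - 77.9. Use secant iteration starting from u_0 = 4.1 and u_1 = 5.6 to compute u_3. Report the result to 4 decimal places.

4.2594

p(4.1) = -8.979000, p(5.6) = 97.716000
u_2 = 5.600000 − 97.716000·(5.600000 − 4.100000) / (97.716000 − (-8.979000)) = 5.600000 − (146.574000)/(106.695000) = 4.226234
p(4.226234) = -2.415025
u_3 = 4.226234 − (-2.415025)·(4.226234 − 5.600000) / (-2.415025 − 97.716000) = 4.226234 − (3.317681)/(-100.131025) = 4.259367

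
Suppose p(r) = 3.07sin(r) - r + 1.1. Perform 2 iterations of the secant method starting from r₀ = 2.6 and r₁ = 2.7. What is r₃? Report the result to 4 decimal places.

p(2.6) = 0.082589, p(2.7) = -0.287944
r₂ = 2.700000 − (-0.287944)·(2.700000 − 2.600000) / (-0.287944 − 0.082589) = 2.700000 − (-0.028794)/(-0.370533) = 2.622289
p(2.622289) = 0.001276
r₃ = 2.622289 − 0.001276·(2.622289 − 2.700000) / (0.001276 − (-0.287944)) = 2.622289 − (-0.000099)/(0.289220) = 2.622632

2.6226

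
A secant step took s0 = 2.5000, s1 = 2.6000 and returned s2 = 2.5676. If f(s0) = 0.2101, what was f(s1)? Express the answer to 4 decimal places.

-0.1007

The secant line through (2.5000, 0.2101) and (2.6000, f(s1)) crosses zero at s2 = 2.5676.
So (2.5000, 0.2101), (2.6000, f(s1)), (2.5676, 0) are collinear:
f(s1) = 0.2101 · (2.6000 − 2.5676) / (2.5000 − 2.5676) = 0.2101 · (0.032400)/(-0.067600) = -0.100699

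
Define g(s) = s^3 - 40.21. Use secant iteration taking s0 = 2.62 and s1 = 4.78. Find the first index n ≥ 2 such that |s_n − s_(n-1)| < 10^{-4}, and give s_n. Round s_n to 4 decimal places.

n = 7, s_n = 3.4259

g(2.62) = -22.225272, g(4.78) = 69.005352
s2 = 4.780000 − 69.005352·(2.160000)/(91.230624) = 3.146211;  |Δ| = 1.633789
g(3.146211) = -9.066769
s3 = 3.146211 − (-9.066769)·(-1.633789)/(-78.072121) = 3.335949;  |Δ| = 0.189737
g(3.335949) = -3.085722
s4 = 3.335949 − (-3.085722)·(0.189737)/(5.981047) = 3.433837;  |Δ| = 0.097889
g(3.433837) = 0.279188
s5 = 3.433837 − 0.279188·(0.097889)/(3.364910) = 3.425715;  |Δ| = 0.008122
g(3.425715) = -0.007433
s6 = 3.425715 − (-0.007433)·(-0.008122)/(-0.286621) = 3.425926;  |Δ| = 0.000211
g(3.425926) = -0.000017
s7 = 3.425926 − (-0.000017)·(0.000211)/(0.007416) = 3.425926;  |Δ| = 0.000000
|s7 − s6| = 0.000000 < 10^{-4}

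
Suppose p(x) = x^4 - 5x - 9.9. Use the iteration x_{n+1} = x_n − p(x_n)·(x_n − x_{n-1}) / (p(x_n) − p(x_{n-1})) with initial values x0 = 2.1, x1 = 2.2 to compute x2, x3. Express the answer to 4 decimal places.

2.1274, 2.1289

p(2.1) = -0.951900, p(2.2) = 2.525600
x2 = 2.200000 − 2.525600·(2.200000 − 2.100000) / (2.525600 − (-0.951900)) = 2.200000 − (0.252560)/(3.477500) = 2.127373
p(2.127373) = -0.054757
x3 = 2.127373 − (-0.054757)·(2.127373 − 2.200000) / (-0.054757 − 2.525600) = 2.127373 − (0.003977)/(-2.580357) = 2.128914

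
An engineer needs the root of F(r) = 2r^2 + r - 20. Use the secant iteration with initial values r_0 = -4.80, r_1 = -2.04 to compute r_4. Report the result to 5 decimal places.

-3.41778

F(-4.80) = 21.2800000, F(-2.04) = -13.7168000
r_2 = -2.0400000 − (-13.7168000)·(-2.0400000 − (-4.8000000)) / (-13.7168000 − 21.2800000) = -2.0400000 − (-37.8583680)/(-34.9968000) = -3.1217666
F(-3.1217666) = -3.6309136
r_3 = -3.1217666 − (-3.6309136)·(-3.1217666 − (-2.0400000)) / (-3.6309136 − (-13.7168000)) = -3.1217666 − (3.9278010)/(10.0858864) = -3.5112019
F(-3.5112019) = 1.1458762
r_4 = -3.5112019 − 1.1458762·(-3.5112019 − (-3.1217666)) / (1.1458762 − (-3.6309136)) = -3.5112019 − (-0.4462447)/(4.7767898) = -3.4177826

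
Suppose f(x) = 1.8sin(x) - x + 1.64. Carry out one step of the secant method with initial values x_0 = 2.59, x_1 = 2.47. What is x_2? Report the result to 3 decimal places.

2.587

f(2.59) = -0.00672, f(2.47) = 0.29002
x_2 = 2.47000 − 0.29002·(2.47000 − 2.59000) / (0.29002 − (-0.00672)) = 2.47000 − (-0.03480)/(0.29674) = 2.58728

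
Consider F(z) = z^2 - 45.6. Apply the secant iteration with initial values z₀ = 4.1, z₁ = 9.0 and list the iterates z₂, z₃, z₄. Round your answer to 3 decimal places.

6.298, 6.686, 6.755

F(4.1) = -28.79000, F(9.0) = 35.40000
z₂ = 9.00000 − 35.40000·(9.00000 − 4.10000) / (35.40000 − (-28.79000)) = 9.00000 − (173.46000)/(64.19000) = 6.29771
F(6.29771) = -5.93885
z₃ = 6.29771 − (-5.93885)·(6.29771 − 9.00000) / (-5.93885 − 35.40000) = 6.29771 − (16.04849)/(-41.33885) = 6.68593
F(6.68593) = -0.89836
z₄ = 6.68593 − (-0.89836)·(6.68593 − 6.29771) / (-0.89836 − (-5.93885)) = 6.68593 − (-0.34876)/(5.04048) = 6.75512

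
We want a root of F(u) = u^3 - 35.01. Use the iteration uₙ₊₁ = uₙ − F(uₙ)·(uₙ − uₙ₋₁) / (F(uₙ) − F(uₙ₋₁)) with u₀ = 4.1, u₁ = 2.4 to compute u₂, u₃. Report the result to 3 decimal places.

3.054, 3.345

F(4.1) = 33.91100, F(2.4) = -21.18600
u₂ = 2.40000 − (-21.18600)·(2.40000 − 4.10000) / (-21.18600 − 33.91100) = 2.40000 − (36.01620)/(-55.09700) = 3.05369
F(3.05369) = -6.53435
u₃ = 3.05369 − (-6.53435)·(3.05369 − 2.40000) / (-6.53435 − (-21.18600)) = 3.05369 − (-4.27142)/(14.65165) = 3.34522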